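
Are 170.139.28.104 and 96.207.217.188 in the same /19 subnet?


Mask: 255.255.224.0
170.139.28.104 AND mask = 170.139.0.0
96.207.217.188 AND mask = 96.207.192.0
No, different subnets (170.139.0.0 vs 96.207.192.0)


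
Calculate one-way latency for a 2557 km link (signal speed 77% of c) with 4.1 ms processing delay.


Speed = 0.77 * 3e5 km/s = 231000 km/s
Propagation delay = 2557 / 231000 = 0.0111 s = 11.0693 ms
Processing delay = 4.1 ms
Total one-way latency = 15.1693 ms


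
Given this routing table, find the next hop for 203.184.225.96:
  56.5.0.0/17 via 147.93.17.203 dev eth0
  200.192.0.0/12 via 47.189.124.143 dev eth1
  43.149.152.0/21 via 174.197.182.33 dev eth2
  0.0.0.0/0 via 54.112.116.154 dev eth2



Longest prefix match for 203.184.225.96:
  /17 56.5.0.0: no
  /12 200.192.0.0: no
  /21 43.149.152.0: no
  /0 0.0.0.0: MATCH
Selected: next-hop 54.112.116.154 via eth2 (matched /0)


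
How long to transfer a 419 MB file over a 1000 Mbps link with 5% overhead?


Effective throughput = 1000 * (1 - 5/100) = 950 Mbps
File size in Mb = 419 * 8 = 3352 Mb
Time = 3352 / 950
Time = 3.5284 seconds


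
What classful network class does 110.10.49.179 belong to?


First octet: 110
Binary: 01101110
0xxxxxxx -> Class A (1-126)
Class A, default mask 255.0.0.0 (/8)


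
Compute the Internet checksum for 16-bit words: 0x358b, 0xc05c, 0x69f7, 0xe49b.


Sum all words (with carry folding):
+ 0x358b = 0x358b
+ 0xc05c = 0xf5e7
+ 0x69f7 = 0x5fdf
+ 0xe49b = 0x447b
One's complement: ~0x447b
Checksum = 0xbb84


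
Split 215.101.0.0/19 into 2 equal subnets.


New prefix = 19 + 1 = 20
Each subnet has 4096 addresses
  215.101.0.0/20
  215.101.16.0/20
Subnets: 215.101.0.0/20, 215.101.16.0/20


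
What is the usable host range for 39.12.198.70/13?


Network: 39.8.0.0
Broadcast: 39.15.255.255
First usable = network + 1
Last usable = broadcast - 1
Range: 39.8.0.1 to 39.15.255.254


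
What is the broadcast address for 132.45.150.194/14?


Network: 132.44.0.0/14
Host bits = 18
Set all host bits to 1:
Broadcast: 132.47.255.255


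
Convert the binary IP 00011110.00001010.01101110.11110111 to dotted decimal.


00011110 = 30
00001010 = 10
01101110 = 110
11110111 = 247
IP: 30.10.110.247


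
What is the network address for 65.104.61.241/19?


IP:   01000001.01101000.00111101.11110001
Mask: 11111111.11111111.11100000.00000000
AND operation:
Net:  01000001.01101000.00100000.00000000
Network: 65.104.32.0/19


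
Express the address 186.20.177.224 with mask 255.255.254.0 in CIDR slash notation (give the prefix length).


Binary: 11111111.11111111.11111110.00000000
Count leading 1s
Prefix: /23


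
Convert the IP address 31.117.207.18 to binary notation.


31 = 00011111
117 = 01110101
207 = 11001111
18 = 00010010
Binary: 00011111.01110101.11001111.00010010


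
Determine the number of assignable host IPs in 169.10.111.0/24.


Host bits = 32 - 24 = 8
Total addresses = 2^8 = 256
Usable = total - 2 (network and broadcast)
Usable hosts: 254


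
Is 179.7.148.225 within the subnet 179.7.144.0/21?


Subnet network: 179.7.144.0
Test IP AND mask: 179.7.144.0
Yes, 179.7.148.225 is in 179.7.144.0/21


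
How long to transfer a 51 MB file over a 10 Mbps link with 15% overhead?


Effective throughput = 10 * (1 - 15/100) = 8.5 Mbps
File size in Mb = 51 * 8 = 408 Mb
Time = 408 / 8.5
Time = 48 seconds


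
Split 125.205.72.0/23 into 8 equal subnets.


New prefix = 23 + 3 = 26
Each subnet has 64 addresses
  125.205.72.0/26
  125.205.72.64/26
  125.205.72.128/26
  125.205.72.192/26
  125.205.73.0/26
  125.205.73.64/26
  125.205.73.128/26
  125.205.73.192/26
Subnets: 125.205.72.0/26, 125.205.72.64/26, 125.205.72.128/26, 125.205.72.192/26, 125.205.73.0/26, 125.205.73.64/26, 125.205.73.128/26, 125.205.73.192/26


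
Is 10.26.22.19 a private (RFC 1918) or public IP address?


RFC 1918 private ranges:
  10.0.0.0/8 (10.0.0.0 - 10.255.255.255)
  172.16.0.0/12 (172.16.0.0 - 172.31.255.255)
  192.168.0.0/16 (192.168.0.0 - 192.168.255.255)
Private (in 10.0.0.0/8)


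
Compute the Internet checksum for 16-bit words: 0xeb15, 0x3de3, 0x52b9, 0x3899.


Sum all words (with carry folding):
+ 0xeb15 = 0xeb15
+ 0x3de3 = 0x28f9
+ 0x52b9 = 0x7bb2
+ 0x3899 = 0xb44b
One's complement: ~0xb44b
Checksum = 0x4bb4


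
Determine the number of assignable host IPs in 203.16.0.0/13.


Host bits = 32 - 13 = 19
Total addresses = 2^19 = 524288
Usable = total - 2 (network and broadcast)
Usable hosts: 524286


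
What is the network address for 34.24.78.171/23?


IP:   00100010.00011000.01001110.10101011
Mask: 11111111.11111111.11111110.00000000
AND operation:
Net:  00100010.00011000.01001110.00000000
Network: 34.24.78.0/23


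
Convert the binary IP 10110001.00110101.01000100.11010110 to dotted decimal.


10110001 = 177
00110101 = 53
01000100 = 68
11010110 = 214
IP: 177.53.68.214


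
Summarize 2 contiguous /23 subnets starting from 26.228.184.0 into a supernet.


Original prefix: /23
Number of subnets: 2 = 2^1
New prefix = 23 - 1 = 22
Supernet: 26.228.184.0/22


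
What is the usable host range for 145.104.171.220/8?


Network: 145.0.0.0
Broadcast: 145.255.255.255
First usable = network + 1
Last usable = broadcast - 1
Range: 145.0.0.1 to 145.255.255.254


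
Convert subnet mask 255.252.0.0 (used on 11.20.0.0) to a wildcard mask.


Subnet mask: 255.252.0.0
Wildcard = 255.255.255.255 - subnet mask
255 - 255 = 0
255 - 252 = 3
255 - 0 = 255
255 - 0 = 255
Wildcard: 0.3.255.255


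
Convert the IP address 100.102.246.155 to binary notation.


100 = 01100100
102 = 01100110
246 = 11110110
155 = 10011011
Binary: 01100100.01100110.11110110.10011011


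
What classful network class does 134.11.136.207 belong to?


First octet: 134
Binary: 10000110
10xxxxxx -> Class B (128-191)
Class B, default mask 255.255.0.0 (/16)


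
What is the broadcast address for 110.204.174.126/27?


Network: 110.204.174.96/27
Host bits = 5
Set all host bits to 1:
Broadcast: 110.204.174.127


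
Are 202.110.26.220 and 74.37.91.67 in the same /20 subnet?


Mask: 255.255.240.0
202.110.26.220 AND mask = 202.110.16.0
74.37.91.67 AND mask = 74.37.80.0
No, different subnets (202.110.16.0 vs 74.37.80.0)


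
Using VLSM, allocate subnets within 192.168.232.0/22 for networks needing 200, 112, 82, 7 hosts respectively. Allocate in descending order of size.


200 hosts -> /24 (254 usable): 192.168.232.0/24
112 hosts -> /25 (126 usable): 192.168.233.0/25
82 hosts -> /25 (126 usable): 192.168.233.128/25
7 hosts -> /28 (14 usable): 192.168.234.0/28
Allocation: 192.168.232.0/24 (200 hosts, 254 usable); 192.168.233.0/25 (112 hosts, 126 usable); 192.168.233.128/25 (82 hosts, 126 usable); 192.168.234.0/28 (7 hosts, 14 usable)


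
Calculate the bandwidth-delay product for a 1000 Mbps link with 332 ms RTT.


BDP = bandwidth * RTT
= 1000 Mbps * 332 ms
= 1000 * 1e6 * 332 / 1000 bits
= 332000000 bits
= 41500000 bytes
= 40527.3438 KB
BDP = 332000000 bits (41500000 bytes)


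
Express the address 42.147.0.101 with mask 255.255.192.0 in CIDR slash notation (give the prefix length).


Binary: 11111111.11111111.11000000.00000000
Count leading 1s
Prefix: /18


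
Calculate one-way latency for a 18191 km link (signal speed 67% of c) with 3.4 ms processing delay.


Speed = 0.67 * 3e5 km/s = 201000 km/s
Propagation delay = 18191 / 201000 = 0.0905 s = 90.5025 ms
Processing delay = 3.4 ms
Total one-way latency = 93.9025 ms


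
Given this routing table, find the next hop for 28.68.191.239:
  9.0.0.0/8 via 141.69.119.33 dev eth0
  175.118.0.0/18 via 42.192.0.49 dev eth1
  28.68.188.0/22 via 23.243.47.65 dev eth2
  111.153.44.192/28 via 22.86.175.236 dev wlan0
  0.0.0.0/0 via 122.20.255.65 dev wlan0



Longest prefix match for 28.68.191.239:
  /8 9.0.0.0: no
  /18 175.118.0.0: no
  /22 28.68.188.0: MATCH
  /28 111.153.44.192: no
  /0 0.0.0.0: MATCH
Selected: next-hop 23.243.47.65 via eth2 (matched /22)


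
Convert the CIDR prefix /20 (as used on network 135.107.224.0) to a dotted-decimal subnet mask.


/20 means 20 network bits, 12 host bits
Binary: 11111111111111111111000000000000
Mask: 255.255.240.0


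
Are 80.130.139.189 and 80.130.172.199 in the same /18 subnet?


Mask: 255.255.192.0
80.130.139.189 AND mask = 80.130.128.0
80.130.172.199 AND mask = 80.130.128.0
Yes, same subnet (80.130.128.0)


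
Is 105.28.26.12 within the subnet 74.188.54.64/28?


Subnet network: 74.188.54.64
Test IP AND mask: 105.28.26.0
No, 105.28.26.12 is not in 74.188.54.64/28


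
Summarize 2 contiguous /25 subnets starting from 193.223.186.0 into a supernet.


Original prefix: /25
Number of subnets: 2 = 2^1
New prefix = 25 - 1 = 24
Supernet: 193.223.186.0/24


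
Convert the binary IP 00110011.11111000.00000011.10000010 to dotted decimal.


00110011 = 51
11111000 = 248
00000011 = 3
10000010 = 130
IP: 51.248.3.130


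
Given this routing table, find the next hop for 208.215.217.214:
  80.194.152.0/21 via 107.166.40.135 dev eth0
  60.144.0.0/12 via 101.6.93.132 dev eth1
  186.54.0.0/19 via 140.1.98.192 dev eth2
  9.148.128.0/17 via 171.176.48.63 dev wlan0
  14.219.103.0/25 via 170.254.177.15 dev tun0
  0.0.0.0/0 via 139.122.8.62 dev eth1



Longest prefix match for 208.215.217.214:
  /21 80.194.152.0: no
  /12 60.144.0.0: no
  /19 186.54.0.0: no
  /17 9.148.128.0: no
  /25 14.219.103.0: no
  /0 0.0.0.0: MATCH
Selected: next-hop 139.122.8.62 via eth1 (matched /0)


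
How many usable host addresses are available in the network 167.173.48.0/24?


Host bits = 32 - 24 = 8
Total addresses = 2^8 = 256
Usable = total - 2 (network and broadcast)
Usable hosts: 254


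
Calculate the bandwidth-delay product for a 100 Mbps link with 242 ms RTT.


BDP = bandwidth * RTT
= 100 Mbps * 242 ms
= 100 * 1e6 * 242 / 1000 bits
= 24200000 bits
= 3025000 bytes
= 2954.1016 KB
BDP = 24200000 bits (3025000 bytes)


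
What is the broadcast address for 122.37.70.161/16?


Network: 122.37.0.0/16
Host bits = 16
Set all host bits to 1:
Broadcast: 122.37.255.255


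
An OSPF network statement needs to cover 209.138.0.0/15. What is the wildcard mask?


Subnet mask: 255.254.0.0
Wildcard = 255.255.255.255 - subnet mask
255 - 255 = 0
255 - 254 = 1
255 - 0 = 255
255 - 0 = 255
Wildcard: 0.1.255.255


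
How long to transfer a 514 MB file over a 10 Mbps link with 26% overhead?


Effective throughput = 10 * (1 - 26/100) = 7.4 Mbps
File size in Mb = 514 * 8 = 4112 Mb
Time = 4112 / 7.4
Time = 555.6757 seconds


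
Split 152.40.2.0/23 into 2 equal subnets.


New prefix = 23 + 1 = 24
Each subnet has 256 addresses
  152.40.2.0/24
  152.40.3.0/24
Subnets: 152.40.2.0/24, 152.40.3.0/24


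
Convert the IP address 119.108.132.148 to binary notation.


119 = 01110111
108 = 01101100
132 = 10000100
148 = 10010100
Binary: 01110111.01101100.10000100.10010100


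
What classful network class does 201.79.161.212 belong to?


First octet: 201
Binary: 11001001
110xxxxx -> Class C (192-223)
Class C, default mask 255.255.255.0 (/24)


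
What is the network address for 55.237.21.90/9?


IP:   00110111.11101101.00010101.01011010
Mask: 11111111.10000000.00000000.00000000
AND operation:
Net:  00110111.10000000.00000000.00000000
Network: 55.128.0.0/9


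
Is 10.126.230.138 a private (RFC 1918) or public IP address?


RFC 1918 private ranges:
  10.0.0.0/8 (10.0.0.0 - 10.255.255.255)
  172.16.0.0/12 (172.16.0.0 - 172.31.255.255)
  192.168.0.0/16 (192.168.0.0 - 192.168.255.255)
Private (in 10.0.0.0/8)


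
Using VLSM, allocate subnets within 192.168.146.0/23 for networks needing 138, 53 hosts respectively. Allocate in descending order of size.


138 hosts -> /24 (254 usable): 192.168.146.0/24
53 hosts -> /26 (62 usable): 192.168.147.0/26
Allocation: 192.168.146.0/24 (138 hosts, 254 usable); 192.168.147.0/26 (53 hosts, 62 usable)


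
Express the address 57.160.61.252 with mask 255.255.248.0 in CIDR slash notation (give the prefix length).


Binary: 11111111.11111111.11111000.00000000
Count leading 1s
Prefix: /21


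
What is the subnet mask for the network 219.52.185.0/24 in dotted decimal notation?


/24 means 24 network bits, 8 host bits
Binary: 11111111111111111111111100000000
Mask: 255.255.255.0


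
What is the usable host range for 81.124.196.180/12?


Network: 81.112.0.0
Broadcast: 81.127.255.255
First usable = network + 1
Last usable = broadcast - 1
Range: 81.112.0.1 to 81.127.255.254


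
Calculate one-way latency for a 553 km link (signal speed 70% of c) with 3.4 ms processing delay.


Speed = 0.7 * 3e5 km/s = 210000 km/s
Propagation delay = 553 / 210000 = 0.0026 s = 2.6333 ms
Processing delay = 3.4 ms
Total one-way latency = 6.0333 ms


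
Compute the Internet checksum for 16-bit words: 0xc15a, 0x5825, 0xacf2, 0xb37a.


Sum all words (with carry folding):
+ 0xc15a = 0xc15a
+ 0x5825 = 0x1980
+ 0xacf2 = 0xc672
+ 0xb37a = 0x79ed
One's complement: ~0x79ed
Checksum = 0x8612


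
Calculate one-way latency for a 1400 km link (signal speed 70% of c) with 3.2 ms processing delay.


Speed = 0.7 * 3e5 km/s = 210000 km/s
Propagation delay = 1400 / 210000 = 0.0067 s = 6.6667 ms
Processing delay = 3.2 ms
Total one-way latency = 9.8667 ms


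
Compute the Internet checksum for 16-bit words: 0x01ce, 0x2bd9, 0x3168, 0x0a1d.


Sum all words (with carry folding):
+ 0x01ce = 0x01ce
+ 0x2bd9 = 0x2da7
+ 0x3168 = 0x5f0f
+ 0x0a1d = 0x692c
One's complement: ~0x692c
Checksum = 0x96d3


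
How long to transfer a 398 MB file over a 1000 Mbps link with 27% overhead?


Effective throughput = 1000 * (1 - 27/100) = 730 Mbps
File size in Mb = 398 * 8 = 3184 Mb
Time = 3184 / 730
Time = 4.3616 seconds


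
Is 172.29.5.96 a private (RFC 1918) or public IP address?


RFC 1918 private ranges:
  10.0.0.0/8 (10.0.0.0 - 10.255.255.255)
  172.16.0.0/12 (172.16.0.0 - 172.31.255.255)
  192.168.0.0/16 (192.168.0.0 - 192.168.255.255)
Private (in 172.16.0.0/12)


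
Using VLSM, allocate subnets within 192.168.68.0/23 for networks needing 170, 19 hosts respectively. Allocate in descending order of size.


170 hosts -> /24 (254 usable): 192.168.68.0/24
19 hosts -> /27 (30 usable): 192.168.69.0/27
Allocation: 192.168.68.0/24 (170 hosts, 254 usable); 192.168.69.0/27 (19 hosts, 30 usable)


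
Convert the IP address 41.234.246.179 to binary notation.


41 = 00101001
234 = 11101010
246 = 11110110
179 = 10110011
Binary: 00101001.11101010.11110110.10110011


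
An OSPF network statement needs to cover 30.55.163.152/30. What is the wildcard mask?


Subnet mask: 255.255.255.252
Wildcard = 255.255.255.255 - subnet mask
255 - 255 = 0
255 - 255 = 0
255 - 255 = 0
255 - 252 = 3
Wildcard: 0.0.0.3


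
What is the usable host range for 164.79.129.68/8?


Network: 164.0.0.0
Broadcast: 164.255.255.255
First usable = network + 1
Last usable = broadcast - 1
Range: 164.0.0.1 to 164.255.255.254


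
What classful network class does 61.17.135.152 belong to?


First octet: 61
Binary: 00111101
0xxxxxxx -> Class A (1-126)
Class A, default mask 255.0.0.0 (/8)


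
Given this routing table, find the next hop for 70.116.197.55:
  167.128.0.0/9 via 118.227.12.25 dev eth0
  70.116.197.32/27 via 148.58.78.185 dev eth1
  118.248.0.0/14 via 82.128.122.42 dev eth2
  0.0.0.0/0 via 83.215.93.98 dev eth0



Longest prefix match for 70.116.197.55:
  /9 167.128.0.0: no
  /27 70.116.197.32: MATCH
  /14 118.248.0.0: no
  /0 0.0.0.0: MATCH
Selected: next-hop 148.58.78.185 via eth1 (matched /27)


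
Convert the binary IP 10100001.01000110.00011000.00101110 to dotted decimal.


10100001 = 161
01000110 = 70
00011000 = 24
00101110 = 46
IP: 161.70.24.46


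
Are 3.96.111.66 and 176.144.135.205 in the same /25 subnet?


Mask: 255.255.255.128
3.96.111.66 AND mask = 3.96.111.0
176.144.135.205 AND mask = 176.144.135.128
No, different subnets (3.96.111.0 vs 176.144.135.128)


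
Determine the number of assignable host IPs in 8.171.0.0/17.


Host bits = 32 - 17 = 15
Total addresses = 2^15 = 32768
Usable = total - 2 (network and broadcast)
Usable hosts: 32766


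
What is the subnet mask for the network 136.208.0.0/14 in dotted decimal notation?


/14 means 14 network bits, 18 host bits
Binary: 11111111111111000000000000000000
Mask: 255.252.0.0


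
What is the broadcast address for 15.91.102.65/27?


Network: 15.91.102.64/27
Host bits = 5
Set all host bits to 1:
Broadcast: 15.91.102.95


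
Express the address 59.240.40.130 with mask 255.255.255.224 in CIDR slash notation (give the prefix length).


Binary: 11111111.11111111.11111111.11100000
Count leading 1s
Prefix: /27


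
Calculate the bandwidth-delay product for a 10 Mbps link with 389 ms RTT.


BDP = bandwidth * RTT
= 10 Mbps * 389 ms
= 10 * 1e6 * 389 / 1000 bits
= 3890000 bits
= 486250 bytes
= 474.8535 KB
BDP = 3890000 bits (486250 bytes)


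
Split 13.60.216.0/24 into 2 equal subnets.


New prefix = 24 + 1 = 25
Each subnet has 128 addresses
  13.60.216.0/25
  13.60.216.128/25
Subnets: 13.60.216.0/25, 13.60.216.128/25


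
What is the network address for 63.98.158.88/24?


IP:   00111111.01100010.10011110.01011000
Mask: 11111111.11111111.11111111.00000000
AND operation:
Net:  00111111.01100010.10011110.00000000
Network: 63.98.158.0/24


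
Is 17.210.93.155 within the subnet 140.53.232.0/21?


Subnet network: 140.53.232.0
Test IP AND mask: 17.210.88.0
No, 17.210.93.155 is not in 140.53.232.0/21


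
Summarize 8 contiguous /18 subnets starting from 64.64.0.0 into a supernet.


Original prefix: /18
Number of subnets: 8 = 2^3
New prefix = 18 - 3 = 15
Supernet: 64.64.0.0/15


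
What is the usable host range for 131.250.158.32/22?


Network: 131.250.156.0
Broadcast: 131.250.159.255
First usable = network + 1
Last usable = broadcast - 1
Range: 131.250.156.1 to 131.250.159.254


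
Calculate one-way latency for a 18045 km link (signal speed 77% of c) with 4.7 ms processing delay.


Speed = 0.77 * 3e5 km/s = 231000 km/s
Propagation delay = 18045 / 231000 = 0.0781 s = 78.1169 ms
Processing delay = 4.7 ms
Total one-way latency = 82.8169 ms


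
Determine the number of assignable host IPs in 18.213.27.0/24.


Host bits = 32 - 24 = 8
Total addresses = 2^8 = 256
Usable = total - 2 (network and broadcast)
Usable hosts: 254


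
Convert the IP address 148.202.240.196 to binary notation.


148 = 10010100
202 = 11001010
240 = 11110000
196 = 11000100
Binary: 10010100.11001010.11110000.11000100


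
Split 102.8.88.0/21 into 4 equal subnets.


New prefix = 21 + 2 = 23
Each subnet has 512 addresses
  102.8.88.0/23
  102.8.90.0/23
  102.8.92.0/23
  102.8.94.0/23
Subnets: 102.8.88.0/23, 102.8.90.0/23, 102.8.92.0/23, 102.8.94.0/23


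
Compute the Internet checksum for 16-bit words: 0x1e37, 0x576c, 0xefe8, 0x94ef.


Sum all words (with carry folding):
+ 0x1e37 = 0x1e37
+ 0x576c = 0x75a3
+ 0xefe8 = 0x658c
+ 0x94ef = 0xfa7b
One's complement: ~0xfa7b
Checksum = 0x0584


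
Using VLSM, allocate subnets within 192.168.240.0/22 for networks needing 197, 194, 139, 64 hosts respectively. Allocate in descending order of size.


197 hosts -> /24 (254 usable): 192.168.240.0/24
194 hosts -> /24 (254 usable): 192.168.241.0/24
139 hosts -> /24 (254 usable): 192.168.242.0/24
64 hosts -> /25 (126 usable): 192.168.243.0/25
Allocation: 192.168.240.0/24 (197 hosts, 254 usable); 192.168.241.0/24 (194 hosts, 254 usable); 192.168.242.0/24 (139 hosts, 254 usable); 192.168.243.0/25 (64 hosts, 126 usable)


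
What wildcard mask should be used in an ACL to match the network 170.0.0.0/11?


Subnet mask: 255.224.0.0
Wildcard = 255.255.255.255 - subnet mask
255 - 255 = 0
255 - 224 = 31
255 - 0 = 255
255 - 0 = 255
Wildcard: 0.31.255.255


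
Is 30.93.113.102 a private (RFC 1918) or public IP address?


RFC 1918 private ranges:
  10.0.0.0/8 (10.0.0.0 - 10.255.255.255)
  172.16.0.0/12 (172.16.0.0 - 172.31.255.255)
  192.168.0.0/16 (192.168.0.0 - 192.168.255.255)
Public (not in any RFC 1918 range)


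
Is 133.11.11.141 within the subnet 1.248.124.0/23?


Subnet network: 1.248.124.0
Test IP AND mask: 133.11.10.0
No, 133.11.11.141 is not in 1.248.124.0/23


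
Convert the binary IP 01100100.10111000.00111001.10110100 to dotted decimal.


01100100 = 100
10111000 = 184
00111001 = 57
10110100 = 180
IP: 100.184.57.180


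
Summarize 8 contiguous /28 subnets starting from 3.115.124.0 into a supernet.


Original prefix: /28
Number of subnets: 8 = 2^3
New prefix = 28 - 3 = 25
Supernet: 3.115.124.0/25


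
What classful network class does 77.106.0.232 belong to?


First octet: 77
Binary: 01001101
0xxxxxxx -> Class A (1-126)
Class A, default mask 255.0.0.0 (/8)


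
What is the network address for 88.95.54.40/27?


IP:   01011000.01011111.00110110.00101000
Mask: 11111111.11111111.11111111.11100000
AND operation:
Net:  01011000.01011111.00110110.00100000
Network: 88.95.54.32/27


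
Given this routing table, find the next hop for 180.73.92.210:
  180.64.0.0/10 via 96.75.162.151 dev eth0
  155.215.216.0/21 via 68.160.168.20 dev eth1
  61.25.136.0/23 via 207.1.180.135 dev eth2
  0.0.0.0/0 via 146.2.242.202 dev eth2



Longest prefix match for 180.73.92.210:
  /10 180.64.0.0: MATCH
  /21 155.215.216.0: no
  /23 61.25.136.0: no
  /0 0.0.0.0: MATCH
Selected: next-hop 96.75.162.151 via eth0 (matched /10)


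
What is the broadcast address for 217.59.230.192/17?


Network: 217.59.128.0/17
Host bits = 15
Set all host bits to 1:
Broadcast: 217.59.255.255


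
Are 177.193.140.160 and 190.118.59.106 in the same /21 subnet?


Mask: 255.255.248.0
177.193.140.160 AND mask = 177.193.136.0
190.118.59.106 AND mask = 190.118.56.0
No, different subnets (177.193.136.0 vs 190.118.56.0)


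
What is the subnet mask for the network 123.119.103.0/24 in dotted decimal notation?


/24 means 24 network bits, 8 host bits
Binary: 11111111111111111111111100000000
Mask: 255.255.255.0


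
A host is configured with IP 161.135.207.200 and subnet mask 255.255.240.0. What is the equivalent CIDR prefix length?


Binary: 11111111.11111111.11110000.00000000
Count leading 1s
Prefix: /20


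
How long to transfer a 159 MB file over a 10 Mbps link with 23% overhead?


Effective throughput = 10 * (1 - 23/100) = 7.7 Mbps
File size in Mb = 159 * 8 = 1272 Mb
Time = 1272 / 7.7
Time = 165.1948 seconds


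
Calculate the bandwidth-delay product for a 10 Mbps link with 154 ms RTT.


BDP = bandwidth * RTT
= 10 Mbps * 154 ms
= 10 * 1e6 * 154 / 1000 bits
= 1540000 bits
= 192500 bytes
= 187.9883 KB
BDP = 1540000 bits (192500 bytes)


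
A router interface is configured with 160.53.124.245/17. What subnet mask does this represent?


/17 means 17 network bits, 15 host bits
Binary: 11111111111111111000000000000000
Mask: 255.255.128.0


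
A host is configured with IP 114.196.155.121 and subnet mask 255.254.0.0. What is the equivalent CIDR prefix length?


Binary: 11111111.11111110.00000000.00000000
Count leading 1s
Prefix: /15


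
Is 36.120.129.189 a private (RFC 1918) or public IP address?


RFC 1918 private ranges:
  10.0.0.0/8 (10.0.0.0 - 10.255.255.255)
  172.16.0.0/12 (172.16.0.0 - 172.31.255.255)
  192.168.0.0/16 (192.168.0.0 - 192.168.255.255)
Public (not in any RFC 1918 range)


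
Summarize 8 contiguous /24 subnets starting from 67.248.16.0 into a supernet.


Original prefix: /24
Number of subnets: 8 = 2^3
New prefix = 24 - 3 = 21
Supernet: 67.248.16.0/21


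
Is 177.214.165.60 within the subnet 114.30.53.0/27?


Subnet network: 114.30.53.0
Test IP AND mask: 177.214.165.32
No, 177.214.165.60 is not in 114.30.53.0/27


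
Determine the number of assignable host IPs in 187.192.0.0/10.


Host bits = 32 - 10 = 22
Total addresses = 2^22 = 4194304
Usable = total - 2 (network and broadcast)
Usable hosts: 4194302


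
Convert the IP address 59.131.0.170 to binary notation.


59 = 00111011
131 = 10000011
0 = 00000000
170 = 10101010
Binary: 00111011.10000011.00000000.10101010


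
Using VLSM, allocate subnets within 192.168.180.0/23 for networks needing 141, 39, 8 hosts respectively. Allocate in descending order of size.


141 hosts -> /24 (254 usable): 192.168.180.0/24
39 hosts -> /26 (62 usable): 192.168.181.0/26
8 hosts -> /28 (14 usable): 192.168.181.64/28
Allocation: 192.168.180.0/24 (141 hosts, 254 usable); 192.168.181.0/26 (39 hosts, 62 usable); 192.168.181.64/28 (8 hosts, 14 usable)


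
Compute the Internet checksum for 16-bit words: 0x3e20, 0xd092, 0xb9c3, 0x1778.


Sum all words (with carry folding):
+ 0x3e20 = 0x3e20
+ 0xd092 = 0x0eb3
+ 0xb9c3 = 0xc876
+ 0x1778 = 0xdfee
One's complement: ~0xdfee
Checksum = 0x2011


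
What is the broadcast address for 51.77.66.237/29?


Network: 51.77.66.232/29
Host bits = 3
Set all host bits to 1:
Broadcast: 51.77.66.239


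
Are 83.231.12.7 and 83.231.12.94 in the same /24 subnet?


Mask: 255.255.255.0
83.231.12.7 AND mask = 83.231.12.0
83.231.12.94 AND mask = 83.231.12.0
Yes, same subnet (83.231.12.0)


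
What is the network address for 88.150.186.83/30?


IP:   01011000.10010110.10111010.01010011
Mask: 11111111.11111111.11111111.11111100
AND operation:
Net:  01011000.10010110.10111010.01010000
Network: 88.150.186.80/30


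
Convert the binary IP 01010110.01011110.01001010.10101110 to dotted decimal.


01010110 = 86
01011110 = 94
01001010 = 74
10101110 = 174
IP: 86.94.74.174


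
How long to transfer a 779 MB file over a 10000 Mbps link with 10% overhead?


Effective throughput = 10000 * (1 - 10/100) = 9000 Mbps
File size in Mb = 779 * 8 = 6232 Mb
Time = 6232 / 9000
Time = 0.6924 seconds


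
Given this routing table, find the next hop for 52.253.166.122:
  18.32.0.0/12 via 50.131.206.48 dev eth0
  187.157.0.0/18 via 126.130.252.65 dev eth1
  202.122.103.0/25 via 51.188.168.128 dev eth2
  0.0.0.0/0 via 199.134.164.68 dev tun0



Longest prefix match for 52.253.166.122:
  /12 18.32.0.0: no
  /18 187.157.0.0: no
  /25 202.122.103.0: no
  /0 0.0.0.0: MATCH
Selected: next-hop 199.134.164.68 via tun0 (matched /0)


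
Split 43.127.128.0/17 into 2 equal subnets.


New prefix = 17 + 1 = 18
Each subnet has 16384 addresses
  43.127.128.0/18
  43.127.192.0/18
Subnets: 43.127.128.0/18, 43.127.192.0/18


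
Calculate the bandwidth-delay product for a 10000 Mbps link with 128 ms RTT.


BDP = bandwidth * RTT
= 10000 Mbps * 128 ms
= 10000 * 1e6 * 128 / 1000 bits
= 1280000000 bits
= 160000000 bytes
= 156250 KB
BDP = 1280000000 bits (160000000 bytes)


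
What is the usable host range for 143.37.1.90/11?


Network: 143.32.0.0
Broadcast: 143.63.255.255
First usable = network + 1
Last usable = broadcast - 1
Range: 143.32.0.1 to 143.63.255.254


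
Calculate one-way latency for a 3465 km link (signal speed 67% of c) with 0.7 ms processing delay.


Speed = 0.67 * 3e5 km/s = 201000 km/s
Propagation delay = 3465 / 201000 = 0.0172 s = 17.2388 ms
Processing delay = 0.7 ms
Total one-way latency = 17.9388 ms


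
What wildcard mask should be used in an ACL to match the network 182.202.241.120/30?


Subnet mask: 255.255.255.252
Wildcard = 255.255.255.255 - subnet mask
255 - 255 = 0
255 - 255 = 0
255 - 255 = 0
255 - 252 = 3
Wildcard: 0.0.0.3


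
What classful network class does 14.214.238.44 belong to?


First octet: 14
Binary: 00001110
0xxxxxxx -> Class A (1-126)
Class A, default mask 255.0.0.0 (/8)


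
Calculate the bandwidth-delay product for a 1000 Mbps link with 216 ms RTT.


BDP = bandwidth * RTT
= 1000 Mbps * 216 ms
= 1000 * 1e6 * 216 / 1000 bits
= 216000000 bits
= 27000000 bytes
= 26367.1875 KB
BDP = 216000000 bits (27000000 bytes)


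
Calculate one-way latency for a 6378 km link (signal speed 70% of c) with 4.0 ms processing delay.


Speed = 0.7 * 3e5 km/s = 210000 km/s
Propagation delay = 6378 / 210000 = 0.0304 s = 30.3714 ms
Processing delay = 4.0 ms
Total one-way latency = 34.3714 ms


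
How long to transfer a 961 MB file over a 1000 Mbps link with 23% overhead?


Effective throughput = 1000 * (1 - 23/100) = 770 Mbps
File size in Mb = 961 * 8 = 7688 Mb
Time = 7688 / 770
Time = 9.9844 seconds


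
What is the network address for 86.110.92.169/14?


IP:   01010110.01101110.01011100.10101001
Mask: 11111111.11111100.00000000.00000000
AND operation:
Net:  01010110.01101100.00000000.00000000
Network: 86.108.0.0/14


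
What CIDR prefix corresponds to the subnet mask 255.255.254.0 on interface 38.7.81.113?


Binary: 11111111.11111111.11111110.00000000
Count leading 1s
Prefix: /23


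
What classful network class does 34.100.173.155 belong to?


First octet: 34
Binary: 00100010
0xxxxxxx -> Class A (1-126)
Class A, default mask 255.0.0.0 (/8)


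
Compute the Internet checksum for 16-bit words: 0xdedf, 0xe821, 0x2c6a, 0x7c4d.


Sum all words (with carry folding):
+ 0xdedf = 0xdedf
+ 0xe821 = 0xc701
+ 0x2c6a = 0xf36b
+ 0x7c4d = 0x6fb9
One's complement: ~0x6fb9
Checksum = 0x9046


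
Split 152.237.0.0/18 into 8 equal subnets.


New prefix = 18 + 3 = 21
Each subnet has 2048 addresses
  152.237.0.0/21
  152.237.8.0/21
  152.237.16.0/21
  152.237.24.0/21
  152.237.32.0/21
  152.237.40.0/21
  152.237.48.0/21
  152.237.56.0/21
Subnets: 152.237.0.0/21, 152.237.8.0/21, 152.237.16.0/21, 152.237.24.0/21, 152.237.32.0/21, 152.237.40.0/21, 152.237.48.0/21, 152.237.56.0/21


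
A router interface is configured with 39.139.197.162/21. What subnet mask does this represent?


/21 means 21 network bits, 11 host bits
Binary: 11111111111111111111100000000000
Mask: 255.255.248.0


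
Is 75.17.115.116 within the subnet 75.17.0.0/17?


Subnet network: 75.17.0.0
Test IP AND mask: 75.17.0.0
Yes, 75.17.115.116 is in 75.17.0.0/17


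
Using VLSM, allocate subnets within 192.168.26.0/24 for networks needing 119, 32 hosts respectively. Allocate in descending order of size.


119 hosts -> /25 (126 usable): 192.168.26.0/25
32 hosts -> /26 (62 usable): 192.168.26.128/26
Allocation: 192.168.26.0/25 (119 hosts, 126 usable); 192.168.26.128/26 (32 hosts, 62 usable)


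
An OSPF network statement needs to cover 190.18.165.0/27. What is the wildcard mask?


Subnet mask: 255.255.255.224
Wildcard = 255.255.255.255 - subnet mask
255 - 255 = 0
255 - 255 = 0
255 - 255 = 0
255 - 224 = 31
Wildcard: 0.0.0.31


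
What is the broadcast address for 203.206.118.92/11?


Network: 203.192.0.0/11
Host bits = 21
Set all host bits to 1:
Broadcast: 203.223.255.255


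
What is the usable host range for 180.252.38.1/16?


Network: 180.252.0.0
Broadcast: 180.252.255.255
First usable = network + 1
Last usable = broadcast - 1
Range: 180.252.0.1 to 180.252.255.254


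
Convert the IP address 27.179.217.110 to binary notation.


27 = 00011011
179 = 10110011
217 = 11011001
110 = 01101110
Binary: 00011011.10110011.11011001.01101110


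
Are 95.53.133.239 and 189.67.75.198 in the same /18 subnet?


Mask: 255.255.192.0
95.53.133.239 AND mask = 95.53.128.0
189.67.75.198 AND mask = 189.67.64.0
No, different subnets (95.53.128.0 vs 189.67.64.0)


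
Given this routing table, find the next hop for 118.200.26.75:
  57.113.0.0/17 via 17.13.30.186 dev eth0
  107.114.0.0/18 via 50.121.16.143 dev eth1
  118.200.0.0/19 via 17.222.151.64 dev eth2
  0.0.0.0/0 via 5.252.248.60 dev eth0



Longest prefix match for 118.200.26.75:
  /17 57.113.0.0: no
  /18 107.114.0.0: no
  /19 118.200.0.0: MATCH
  /0 0.0.0.0: MATCH
Selected: next-hop 17.222.151.64 via eth2 (matched /19)


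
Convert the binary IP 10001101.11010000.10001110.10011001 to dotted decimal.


10001101 = 141
11010000 = 208
10001110 = 142
10011001 = 153
IP: 141.208.142.153


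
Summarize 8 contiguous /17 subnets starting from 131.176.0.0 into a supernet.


Original prefix: /17
Number of subnets: 8 = 2^3
New prefix = 17 - 3 = 14
Supernet: 131.176.0.0/14


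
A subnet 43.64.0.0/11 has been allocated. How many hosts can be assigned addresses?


Host bits = 32 - 11 = 21
Total addresses = 2^21 = 2097152
Usable = total - 2 (network and broadcast)
Usable hosts: 2097150


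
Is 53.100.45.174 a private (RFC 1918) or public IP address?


RFC 1918 private ranges:
  10.0.0.0/8 (10.0.0.0 - 10.255.255.255)
  172.16.0.0/12 (172.16.0.0 - 172.31.255.255)
  192.168.0.0/16 (192.168.0.0 - 192.168.255.255)
Public (not in any RFC 1918 range)


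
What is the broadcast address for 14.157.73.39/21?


Network: 14.157.72.0/21
Host bits = 11
Set all host bits to 1:
Broadcast: 14.157.79.255


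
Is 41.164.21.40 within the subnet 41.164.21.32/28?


Subnet network: 41.164.21.32
Test IP AND mask: 41.164.21.32
Yes, 41.164.21.40 is in 41.164.21.32/28


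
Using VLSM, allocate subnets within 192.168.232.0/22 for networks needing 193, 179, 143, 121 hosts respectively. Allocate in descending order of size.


193 hosts -> /24 (254 usable): 192.168.232.0/24
179 hosts -> /24 (254 usable): 192.168.233.0/24
143 hosts -> /24 (254 usable): 192.168.234.0/24
121 hosts -> /25 (126 usable): 192.168.235.0/25
Allocation: 192.168.232.0/24 (193 hosts, 254 usable); 192.168.233.0/24 (179 hosts, 254 usable); 192.168.234.0/24 (143 hosts, 254 usable); 192.168.235.0/25 (121 hosts, 126 usable)


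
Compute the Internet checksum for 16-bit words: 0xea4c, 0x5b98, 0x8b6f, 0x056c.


Sum all words (with carry folding):
+ 0xea4c = 0xea4c
+ 0x5b98 = 0x45e5
+ 0x8b6f = 0xd154
+ 0x056c = 0xd6c0
One's complement: ~0xd6c0
Checksum = 0x293f


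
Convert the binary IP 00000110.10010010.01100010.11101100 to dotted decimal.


00000110 = 6
10010010 = 146
01100010 = 98
11101100 = 236
IP: 6.146.98.236


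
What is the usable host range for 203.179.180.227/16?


Network: 203.179.0.0
Broadcast: 203.179.255.255
First usable = network + 1
Last usable = broadcast - 1
Range: 203.179.0.1 to 203.179.255.254


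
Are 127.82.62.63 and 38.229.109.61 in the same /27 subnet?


Mask: 255.255.255.224
127.82.62.63 AND mask = 127.82.62.32
38.229.109.61 AND mask = 38.229.109.32
No, different subnets (127.82.62.32 vs 38.229.109.32)


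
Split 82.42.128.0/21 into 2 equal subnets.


New prefix = 21 + 1 = 22
Each subnet has 1024 addresses
  82.42.128.0/22
  82.42.132.0/22
Subnets: 82.42.128.0/22, 82.42.132.0/22


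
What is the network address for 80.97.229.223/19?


IP:   01010000.01100001.11100101.11011111
Mask: 11111111.11111111.11100000.00000000
AND operation:
Net:  01010000.01100001.11100000.00000000
Network: 80.97.224.0/19


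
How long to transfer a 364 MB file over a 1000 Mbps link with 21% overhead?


Effective throughput = 1000 * (1 - 21/100) = 790 Mbps
File size in Mb = 364 * 8 = 2912 Mb
Time = 2912 / 790
Time = 3.6861 seconds


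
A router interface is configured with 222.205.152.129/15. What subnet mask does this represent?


/15 means 15 network bits, 17 host bits
Binary: 11111111111111100000000000000000
Mask: 255.254.0.0


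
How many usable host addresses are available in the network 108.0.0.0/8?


Host bits = 32 - 8 = 24
Total addresses = 2^24 = 16777216
Usable = total - 2 (network and broadcast)
Usable hosts: 16777214


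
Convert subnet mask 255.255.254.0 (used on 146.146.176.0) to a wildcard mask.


Subnet mask: 255.255.254.0
Wildcard = 255.255.255.255 - subnet mask
255 - 255 = 0
255 - 255 = 0
255 - 254 = 1
255 - 0 = 255
Wildcard: 0.0.1.255


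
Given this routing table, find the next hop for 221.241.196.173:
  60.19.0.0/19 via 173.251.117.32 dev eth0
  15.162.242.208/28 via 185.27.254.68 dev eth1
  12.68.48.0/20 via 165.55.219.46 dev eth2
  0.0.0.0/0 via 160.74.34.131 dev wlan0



Longest prefix match for 221.241.196.173:
  /19 60.19.0.0: no
  /28 15.162.242.208: no
  /20 12.68.48.0: no
  /0 0.0.0.0: MATCH
Selected: next-hop 160.74.34.131 via wlan0 (matched /0)


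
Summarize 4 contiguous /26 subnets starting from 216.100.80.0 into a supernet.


Original prefix: /26
Number of subnets: 4 = 2^2
New prefix = 26 - 2 = 24
Supernet: 216.100.80.0/24


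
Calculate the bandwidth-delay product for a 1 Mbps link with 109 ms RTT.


BDP = bandwidth * RTT
= 1 Mbps * 109 ms
= 1 * 1e6 * 109 / 1000 bits
= 109000 bits
= 13625 bytes
= 13.3057 KB
BDP = 109000 bits (13625 bytes)


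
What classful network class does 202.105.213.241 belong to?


First octet: 202
Binary: 11001010
110xxxxx -> Class C (192-223)
Class C, default mask 255.255.255.0 (/24)


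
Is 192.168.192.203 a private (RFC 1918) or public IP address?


RFC 1918 private ranges:
  10.0.0.0/8 (10.0.0.0 - 10.255.255.255)
  172.16.0.0/12 (172.16.0.0 - 172.31.255.255)
  192.168.0.0/16 (192.168.0.0 - 192.168.255.255)
Private (in 192.168.0.0/16)


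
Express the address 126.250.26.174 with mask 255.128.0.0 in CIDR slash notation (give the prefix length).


Binary: 11111111.10000000.00000000.00000000
Count leading 1s
Prefix: /9


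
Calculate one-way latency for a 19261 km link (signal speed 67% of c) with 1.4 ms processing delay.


Speed = 0.67 * 3e5 km/s = 201000 km/s
Propagation delay = 19261 / 201000 = 0.0958 s = 95.8259 ms
Processing delay = 1.4 ms
Total one-way latency = 97.2259 ms


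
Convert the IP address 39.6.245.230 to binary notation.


39 = 00100111
6 = 00000110
245 = 11110101
230 = 11100110
Binary: 00100111.00000110.11110101.11100110


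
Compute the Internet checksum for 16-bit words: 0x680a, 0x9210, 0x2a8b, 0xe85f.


Sum all words (with carry folding):
+ 0x680a = 0x680a
+ 0x9210 = 0xfa1a
+ 0x2a8b = 0x24a6
+ 0xe85f = 0x0d06
One's complement: ~0x0d06
Checksum = 0xf2f9


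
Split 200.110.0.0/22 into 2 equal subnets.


New prefix = 22 + 1 = 23
Each subnet has 512 addresses
  200.110.0.0/23
  200.110.2.0/23
Subnets: 200.110.0.0/23, 200.110.2.0/23


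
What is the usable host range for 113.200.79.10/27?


Network: 113.200.79.0
Broadcast: 113.200.79.31
First usable = network + 1
Last usable = broadcast - 1
Range: 113.200.79.1 to 113.200.79.30


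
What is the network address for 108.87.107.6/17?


IP:   01101100.01010111.01101011.00000110
Mask: 11111111.11111111.10000000.00000000
AND operation:
Net:  01101100.01010111.00000000.00000000
Network: 108.87.0.0/17


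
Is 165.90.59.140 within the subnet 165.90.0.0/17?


Subnet network: 165.90.0.0
Test IP AND mask: 165.90.0.0
Yes, 165.90.59.140 is in 165.90.0.0/17


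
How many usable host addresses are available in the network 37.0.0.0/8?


Host bits = 32 - 8 = 24
Total addresses = 2^24 = 16777216
Usable = total - 2 (network and broadcast)
Usable hosts: 16777214


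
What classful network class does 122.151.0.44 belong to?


First octet: 122
Binary: 01111010
0xxxxxxx -> Class A (1-126)
Class A, default mask 255.0.0.0 (/8)


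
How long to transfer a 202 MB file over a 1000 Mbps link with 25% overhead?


Effective throughput = 1000 * (1 - 25/100) = 750 Mbps
File size in Mb = 202 * 8 = 1616 Mb
Time = 1616 / 750
Time = 2.1547 seconds


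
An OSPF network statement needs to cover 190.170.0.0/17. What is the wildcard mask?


Subnet mask: 255.255.128.0
Wildcard = 255.255.255.255 - subnet mask
255 - 255 = 0
255 - 255 = 0
255 - 128 = 127
255 - 0 = 255
Wildcard: 0.0.127.255


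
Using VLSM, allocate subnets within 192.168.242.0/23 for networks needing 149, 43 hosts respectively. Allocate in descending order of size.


149 hosts -> /24 (254 usable): 192.168.242.0/24
43 hosts -> /26 (62 usable): 192.168.243.0/26
Allocation: 192.168.242.0/24 (149 hosts, 254 usable); 192.168.243.0/26 (43 hosts, 62 usable)


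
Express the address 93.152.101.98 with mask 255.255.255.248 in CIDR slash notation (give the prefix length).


Binary: 11111111.11111111.11111111.11111000
Count leading 1s
Prefix: /29


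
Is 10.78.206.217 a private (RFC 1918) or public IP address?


RFC 1918 private ranges:
  10.0.0.0/8 (10.0.0.0 - 10.255.255.255)
  172.16.0.0/12 (172.16.0.0 - 172.31.255.255)
  192.168.0.0/16 (192.168.0.0 - 192.168.255.255)
Private (in 10.0.0.0/8)
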